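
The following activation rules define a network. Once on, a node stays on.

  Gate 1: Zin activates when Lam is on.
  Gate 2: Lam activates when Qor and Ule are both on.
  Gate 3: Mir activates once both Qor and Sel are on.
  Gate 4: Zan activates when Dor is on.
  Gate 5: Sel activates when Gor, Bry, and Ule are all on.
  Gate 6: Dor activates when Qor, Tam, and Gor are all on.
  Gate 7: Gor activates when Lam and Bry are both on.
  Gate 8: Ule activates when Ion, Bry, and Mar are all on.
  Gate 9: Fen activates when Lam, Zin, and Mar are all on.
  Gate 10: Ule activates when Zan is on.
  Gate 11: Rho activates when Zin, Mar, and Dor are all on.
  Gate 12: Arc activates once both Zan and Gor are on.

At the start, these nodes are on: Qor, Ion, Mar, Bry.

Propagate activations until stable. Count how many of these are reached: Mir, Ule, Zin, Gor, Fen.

5

Ion, Bry, and Mar are on, so Ule activates (Gate 8).
Gate 2: Qor and Ule on → Lam on.
Gate 1: Lam on → Zin on.
Gate 7: Lam and Bry on → Gor on.
Gor, Bry, and Ule are on, so Sel activates (Gate 5).
Lam, Zin, and Mar are on, so Fen activates (Gate 9).
Gate 3: Qor and Sel on → Mir on.
Mir: reached.
Ule: reached.
Zin: reached.
Gor: reached.
Fen: reached.
All 5 are reached.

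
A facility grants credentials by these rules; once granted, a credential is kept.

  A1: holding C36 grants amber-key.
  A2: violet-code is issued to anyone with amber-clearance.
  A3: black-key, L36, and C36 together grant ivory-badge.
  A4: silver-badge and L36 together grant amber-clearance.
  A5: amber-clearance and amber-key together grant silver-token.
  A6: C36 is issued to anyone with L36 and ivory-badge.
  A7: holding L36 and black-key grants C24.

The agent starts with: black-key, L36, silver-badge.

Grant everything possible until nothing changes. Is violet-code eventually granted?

Yes

Holding silver-badge and L36 grants amber-clearance (A4).
Holding amber-clearance grants violet-code (A2).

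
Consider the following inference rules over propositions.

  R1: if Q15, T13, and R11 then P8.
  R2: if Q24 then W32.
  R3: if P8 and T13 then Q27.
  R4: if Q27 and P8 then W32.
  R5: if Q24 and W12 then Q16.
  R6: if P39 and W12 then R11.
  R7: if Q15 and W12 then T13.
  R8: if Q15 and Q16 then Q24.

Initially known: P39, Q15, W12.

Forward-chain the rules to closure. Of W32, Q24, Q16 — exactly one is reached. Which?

P39 and W12 hold, so R11 follows (R6).
From Q15 and W12, R7 gives T13.
From Q15, T13, and R11, R1 gives P8.
P8 and T13 hold, so Q27 follows (R3).
From Q27 and P8, R4 gives W32.
Q24 would need Q15 and Q16 (R8), but Q16 is never established. Q16 would need Q24 and W12 (R5), but Q24 is never established.

W32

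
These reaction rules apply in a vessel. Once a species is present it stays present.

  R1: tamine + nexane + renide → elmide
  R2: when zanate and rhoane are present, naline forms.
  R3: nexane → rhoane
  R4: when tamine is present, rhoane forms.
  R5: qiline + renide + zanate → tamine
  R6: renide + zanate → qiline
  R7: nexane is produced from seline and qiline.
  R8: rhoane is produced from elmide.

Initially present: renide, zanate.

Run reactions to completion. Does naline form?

renide and zanate present → qiline forms (R6).
qiline, renide, and zanate present → tamine forms (R5).
tamine present → rhoane forms (R4).
zanate and rhoane present → naline forms (R2).

Yes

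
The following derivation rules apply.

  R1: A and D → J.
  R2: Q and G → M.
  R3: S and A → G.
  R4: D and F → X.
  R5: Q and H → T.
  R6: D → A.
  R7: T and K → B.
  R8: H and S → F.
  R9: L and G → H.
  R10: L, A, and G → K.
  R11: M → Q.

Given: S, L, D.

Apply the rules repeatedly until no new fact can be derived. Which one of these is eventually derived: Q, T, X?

From D, R6 gives A.
From S and A, R3 gives G.
From L and G, R9 gives H.
From H and S, R8 gives F.
D and F hold, so X follows (R4).
Q would need M (R11), but M is never established. T would need Q and H (R5), but Q is never established.

X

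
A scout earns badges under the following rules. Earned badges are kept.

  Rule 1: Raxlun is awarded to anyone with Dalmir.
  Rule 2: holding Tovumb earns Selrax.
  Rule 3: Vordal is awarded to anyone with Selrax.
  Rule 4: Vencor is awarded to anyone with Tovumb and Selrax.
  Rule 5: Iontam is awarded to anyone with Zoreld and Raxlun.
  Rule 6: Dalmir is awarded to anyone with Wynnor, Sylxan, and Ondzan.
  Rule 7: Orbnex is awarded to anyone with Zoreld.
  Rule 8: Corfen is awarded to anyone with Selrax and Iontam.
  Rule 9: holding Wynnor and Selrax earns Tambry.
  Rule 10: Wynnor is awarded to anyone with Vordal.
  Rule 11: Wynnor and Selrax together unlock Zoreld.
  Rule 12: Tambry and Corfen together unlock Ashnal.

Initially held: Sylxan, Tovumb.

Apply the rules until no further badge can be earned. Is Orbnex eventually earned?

With Tovumb, Selrax is earned (Rule 2).
With Selrax, Vordal is earned (Rule 3).
With Vordal, Wynnor is earned (Rule 10).
With Wynnor and Selrax, Zoreld is earned (Rule 11).
With Zoreld, Orbnex is earned (Rule 7).

Yes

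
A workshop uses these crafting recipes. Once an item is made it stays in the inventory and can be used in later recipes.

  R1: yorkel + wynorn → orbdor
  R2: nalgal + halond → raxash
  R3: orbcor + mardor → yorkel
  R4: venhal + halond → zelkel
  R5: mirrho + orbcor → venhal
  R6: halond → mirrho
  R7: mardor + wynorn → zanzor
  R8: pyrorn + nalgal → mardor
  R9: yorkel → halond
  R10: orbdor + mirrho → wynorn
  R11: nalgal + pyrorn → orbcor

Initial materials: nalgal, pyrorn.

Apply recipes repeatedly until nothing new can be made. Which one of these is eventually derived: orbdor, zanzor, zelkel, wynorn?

nalgal + pyrorn → orbcor (R11).
pyrorn + nalgal → mardor (R8).
orbcor + mardor → yorkel (R3).
Using R9, yorkel makes halond.
halond → mirrho (R6).
Using R5, mirrho and orbcor make venhal.
Using R4, venhal and halond make zelkel.
zanzor would need mardor and wynorn (R7), but wynorn is never obtained. wynorn would need orbdor and mirrho (R10), but orbdor is never obtained. orbdor would need yorkel and wynorn (R1), but wynorn is never obtained.

zelkel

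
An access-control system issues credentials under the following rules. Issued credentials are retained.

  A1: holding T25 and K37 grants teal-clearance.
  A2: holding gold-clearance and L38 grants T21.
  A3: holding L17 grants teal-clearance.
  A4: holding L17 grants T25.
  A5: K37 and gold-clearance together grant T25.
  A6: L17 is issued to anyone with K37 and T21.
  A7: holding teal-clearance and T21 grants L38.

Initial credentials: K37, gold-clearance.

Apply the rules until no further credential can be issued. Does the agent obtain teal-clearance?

Yes

Holding K37 and gold-clearance grants T25 (A5).
Holding T25 and K37 grants teal-clearance (A1).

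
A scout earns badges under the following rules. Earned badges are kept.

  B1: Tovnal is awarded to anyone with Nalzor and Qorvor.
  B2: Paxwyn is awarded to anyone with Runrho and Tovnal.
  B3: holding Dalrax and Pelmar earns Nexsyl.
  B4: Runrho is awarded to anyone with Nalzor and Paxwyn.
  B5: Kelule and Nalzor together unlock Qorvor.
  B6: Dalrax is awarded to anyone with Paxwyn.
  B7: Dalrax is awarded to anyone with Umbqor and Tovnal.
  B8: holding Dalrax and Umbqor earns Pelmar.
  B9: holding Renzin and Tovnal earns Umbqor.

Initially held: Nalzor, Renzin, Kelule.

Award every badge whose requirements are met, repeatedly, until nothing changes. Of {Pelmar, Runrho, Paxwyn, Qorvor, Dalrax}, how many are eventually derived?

3

With Kelule and Nalzor, Qorvor is earned (B5).
With Nalzor and Qorvor, Tovnal is earned (B1).
With Renzin and Tovnal, Umbqor is earned (B9).
With Umbqor and Tovnal, Dalrax is earned (B7).
With Dalrax and Umbqor, Pelmar is earned (B8).
Pelmar: reached.
Runrho would need Nalzor and Paxwyn (B4), but Paxwyn is never earned.
Paxwyn would need Runrho and Tovnal (B2), but Runrho is never earned.
Qorvor: reached.
Dalrax: reached.
Reached: Pelmar, Qorvor, and Dalrax — 3 of the 5.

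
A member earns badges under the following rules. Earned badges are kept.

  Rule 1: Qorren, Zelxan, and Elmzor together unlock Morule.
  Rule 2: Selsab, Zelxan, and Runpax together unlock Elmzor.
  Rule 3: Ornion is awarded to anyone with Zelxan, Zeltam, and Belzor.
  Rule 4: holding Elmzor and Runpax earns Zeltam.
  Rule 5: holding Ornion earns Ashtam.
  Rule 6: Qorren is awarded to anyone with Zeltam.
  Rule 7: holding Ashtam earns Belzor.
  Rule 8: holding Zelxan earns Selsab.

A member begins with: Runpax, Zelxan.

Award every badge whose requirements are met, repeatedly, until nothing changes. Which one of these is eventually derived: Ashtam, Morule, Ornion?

With Zelxan, Selsab is earned (Rule 8).
With Selsab, Zelxan, and Runpax, Elmzor is earned (Rule 2).
With Elmzor and Runpax, Zeltam is earned (Rule 4).
With Zeltam, Qorren is earned (Rule 6).
With Qorren, Zelxan, and Elmzor, Morule is earned (Rule 1).
Ornion would need Zelxan, Zeltam, and Belzor (Rule 3), but Belzor is never earned. Ashtam would need Ornion (Rule 5), but Ornion is never earned.

Morule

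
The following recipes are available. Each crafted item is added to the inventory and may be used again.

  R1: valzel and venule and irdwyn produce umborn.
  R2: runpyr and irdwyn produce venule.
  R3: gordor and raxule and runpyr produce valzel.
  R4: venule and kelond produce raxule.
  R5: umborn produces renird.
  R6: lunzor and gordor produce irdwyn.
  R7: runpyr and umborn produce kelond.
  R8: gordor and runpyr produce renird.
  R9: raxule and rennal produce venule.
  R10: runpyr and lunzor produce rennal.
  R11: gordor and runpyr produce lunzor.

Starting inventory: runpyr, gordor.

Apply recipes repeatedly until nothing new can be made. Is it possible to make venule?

Using R11, gordor and runpyr make lunzor.
Using R6, lunzor and gordor make irdwyn.
Using R2, runpyr and irdwyn make venule.

Yes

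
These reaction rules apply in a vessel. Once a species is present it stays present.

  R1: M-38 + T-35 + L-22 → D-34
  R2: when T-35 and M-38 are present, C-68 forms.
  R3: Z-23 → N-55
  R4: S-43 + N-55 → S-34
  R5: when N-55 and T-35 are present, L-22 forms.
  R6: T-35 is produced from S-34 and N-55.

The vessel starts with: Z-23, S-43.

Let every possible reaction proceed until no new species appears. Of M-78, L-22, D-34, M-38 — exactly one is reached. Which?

Z-23 present → N-55 forms (R3).
S-43 and N-55 present → S-34 forms (R4).
S-34 and N-55 present → T-35 forms (R6).
N-55 and T-35 present → L-22 forms (R5).
D-34 would need M-38, T-35, and L-22 (R1), but M-38 never forms. No rule produces M-38, and it is not given. No rule produces M-78, and it is not given.

L-22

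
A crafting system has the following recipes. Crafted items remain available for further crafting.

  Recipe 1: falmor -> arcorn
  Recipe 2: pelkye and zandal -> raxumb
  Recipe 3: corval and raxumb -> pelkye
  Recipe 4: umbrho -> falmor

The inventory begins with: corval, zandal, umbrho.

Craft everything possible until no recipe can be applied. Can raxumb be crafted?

No

raxumb would need pelkye and zandal (Recipe 2), but pelkye is never obtained.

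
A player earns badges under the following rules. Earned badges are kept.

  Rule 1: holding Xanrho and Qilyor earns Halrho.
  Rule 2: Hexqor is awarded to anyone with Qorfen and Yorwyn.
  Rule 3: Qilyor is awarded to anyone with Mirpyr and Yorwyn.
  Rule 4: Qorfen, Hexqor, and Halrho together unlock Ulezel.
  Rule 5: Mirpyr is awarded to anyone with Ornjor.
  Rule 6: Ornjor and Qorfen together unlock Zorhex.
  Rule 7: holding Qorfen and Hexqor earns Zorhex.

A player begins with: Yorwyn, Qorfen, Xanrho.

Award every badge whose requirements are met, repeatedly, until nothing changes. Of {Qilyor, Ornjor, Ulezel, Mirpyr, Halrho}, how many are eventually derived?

Qilyor would need Mirpyr and Yorwyn (Rule 3), but Mirpyr is never earned.
No rule produces Ornjor, and it is not given.
Ulezel would need Qorfen, Hexqor, and Halrho (Rule 4), but Halrho is never earned.
Mirpyr would need Ornjor (Rule 5), but Ornjor is never earned.
Halrho would need Xanrho and Qilyor (Rule 1), but Qilyor is never earned.
None of the 5 are reached.

0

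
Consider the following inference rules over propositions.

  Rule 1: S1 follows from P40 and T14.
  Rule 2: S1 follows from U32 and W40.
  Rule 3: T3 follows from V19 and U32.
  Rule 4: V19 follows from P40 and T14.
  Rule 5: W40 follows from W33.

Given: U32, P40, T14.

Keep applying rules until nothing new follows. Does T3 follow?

From P40 and T14, Rule 4 gives V19.
From V19 and U32, Rule 3 gives T3.

Yes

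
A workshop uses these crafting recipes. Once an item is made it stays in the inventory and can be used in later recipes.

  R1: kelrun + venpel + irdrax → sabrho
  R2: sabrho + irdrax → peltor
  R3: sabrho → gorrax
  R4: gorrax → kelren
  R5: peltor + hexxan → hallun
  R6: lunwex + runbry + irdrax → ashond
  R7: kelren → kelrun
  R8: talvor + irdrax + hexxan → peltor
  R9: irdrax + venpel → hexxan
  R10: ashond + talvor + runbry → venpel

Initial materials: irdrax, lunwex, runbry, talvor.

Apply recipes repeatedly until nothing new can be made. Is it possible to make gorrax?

gorrax would need sabrho (R3), but sabrho is never obtained.

No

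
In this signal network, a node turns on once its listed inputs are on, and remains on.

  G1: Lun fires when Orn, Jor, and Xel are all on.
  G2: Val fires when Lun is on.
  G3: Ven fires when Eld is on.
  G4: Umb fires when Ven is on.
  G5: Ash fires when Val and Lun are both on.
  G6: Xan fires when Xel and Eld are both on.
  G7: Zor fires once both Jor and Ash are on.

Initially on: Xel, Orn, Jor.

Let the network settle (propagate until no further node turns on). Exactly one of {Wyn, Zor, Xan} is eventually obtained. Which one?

Zor

Orn, Jor, and Xel are on, so Lun fires (G1).
G2: Lun on → Val on.
G5: Val and Lun on → Ash on.
Jor and Ash are on, so Zor fires (G7).
No rule produces Wyn, and it is not given. Xan would need Xel and Eld (G6), but Eld never turns on.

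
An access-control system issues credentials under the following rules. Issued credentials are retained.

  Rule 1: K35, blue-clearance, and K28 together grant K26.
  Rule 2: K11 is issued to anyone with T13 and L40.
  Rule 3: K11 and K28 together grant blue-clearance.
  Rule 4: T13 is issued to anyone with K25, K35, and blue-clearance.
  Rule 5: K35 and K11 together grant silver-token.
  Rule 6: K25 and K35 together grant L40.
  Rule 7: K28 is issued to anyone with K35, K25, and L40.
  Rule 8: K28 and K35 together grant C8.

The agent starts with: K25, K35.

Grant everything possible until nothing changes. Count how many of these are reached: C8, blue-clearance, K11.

1

Holding K25 and K35 grants L40 (Rule 6).
Holding K35, K25, and L40 grants K28 (Rule 7).
Holding K28 and K35 grants C8 (Rule 8).
C8: reached.
blue-clearance would need K11 and K28 (Rule 3), but K11 is never granted.
K11 would need T13 and L40 (Rule 2), but T13 is never granted.
Reached: C8 — 1 of the 3.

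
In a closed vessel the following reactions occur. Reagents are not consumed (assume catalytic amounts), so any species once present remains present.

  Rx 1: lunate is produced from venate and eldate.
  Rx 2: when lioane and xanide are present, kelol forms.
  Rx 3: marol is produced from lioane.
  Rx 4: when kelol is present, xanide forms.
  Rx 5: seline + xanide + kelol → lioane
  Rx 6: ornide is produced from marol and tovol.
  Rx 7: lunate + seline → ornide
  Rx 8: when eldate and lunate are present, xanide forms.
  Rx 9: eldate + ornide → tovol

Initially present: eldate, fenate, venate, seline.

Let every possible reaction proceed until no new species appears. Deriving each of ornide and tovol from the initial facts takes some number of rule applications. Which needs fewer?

ornide

ornide: venate and eldate present → lunate forms (Rx 1). lunate and seline present → ornide forms (Rx 7). [2 rule applications]
tovol: venate and eldate present → lunate forms (Rx 1). lunate and seline present → ornide forms (Rx 7). eldate and ornide present → tovol forms (Rx 9). [3 rule applications]
ornide needs fewer.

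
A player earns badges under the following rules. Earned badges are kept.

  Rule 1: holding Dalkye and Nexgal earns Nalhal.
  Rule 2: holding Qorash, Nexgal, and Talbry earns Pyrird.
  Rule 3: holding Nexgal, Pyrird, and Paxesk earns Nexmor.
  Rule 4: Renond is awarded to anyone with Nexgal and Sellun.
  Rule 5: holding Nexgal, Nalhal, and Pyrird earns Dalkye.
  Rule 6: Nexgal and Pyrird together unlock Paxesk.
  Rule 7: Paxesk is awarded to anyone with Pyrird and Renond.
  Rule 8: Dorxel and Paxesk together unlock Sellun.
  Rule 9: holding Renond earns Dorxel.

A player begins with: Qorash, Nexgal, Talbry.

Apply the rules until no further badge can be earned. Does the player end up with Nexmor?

With Qorash, Nexgal, and Talbry, Pyrird is earned (Rule 2).
With Nexgal and Pyrird, Paxesk is earned (Rule 6).
With Nexgal, Pyrird, and Paxesk, Nexmor is earned (Rule 3).

Yes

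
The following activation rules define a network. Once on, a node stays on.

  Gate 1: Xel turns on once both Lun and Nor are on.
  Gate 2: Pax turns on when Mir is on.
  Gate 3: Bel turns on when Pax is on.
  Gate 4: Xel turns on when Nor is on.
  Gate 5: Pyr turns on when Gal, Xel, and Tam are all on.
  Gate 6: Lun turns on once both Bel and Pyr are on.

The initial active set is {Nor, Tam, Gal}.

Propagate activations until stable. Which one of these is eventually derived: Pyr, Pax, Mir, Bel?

Pyr

Gate 4: Nor on → Xel on.
Gate 5: Gal, Xel, and Tam on → Pyr on.
No rule produces Mir, and it is not given. Bel would need Pax (Gate 3), but Pax never turns on. Pax would need Mir (Gate 2), but Mir never turns on.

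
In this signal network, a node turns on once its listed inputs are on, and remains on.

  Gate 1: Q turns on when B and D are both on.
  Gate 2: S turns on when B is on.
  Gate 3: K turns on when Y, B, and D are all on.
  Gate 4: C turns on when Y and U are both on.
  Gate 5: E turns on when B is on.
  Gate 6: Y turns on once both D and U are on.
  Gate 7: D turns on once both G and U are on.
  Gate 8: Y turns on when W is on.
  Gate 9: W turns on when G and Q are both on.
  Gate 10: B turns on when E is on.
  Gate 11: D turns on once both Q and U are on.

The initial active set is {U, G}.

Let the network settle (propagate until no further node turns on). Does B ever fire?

No

B would need E (Gate 10), but E never turns on.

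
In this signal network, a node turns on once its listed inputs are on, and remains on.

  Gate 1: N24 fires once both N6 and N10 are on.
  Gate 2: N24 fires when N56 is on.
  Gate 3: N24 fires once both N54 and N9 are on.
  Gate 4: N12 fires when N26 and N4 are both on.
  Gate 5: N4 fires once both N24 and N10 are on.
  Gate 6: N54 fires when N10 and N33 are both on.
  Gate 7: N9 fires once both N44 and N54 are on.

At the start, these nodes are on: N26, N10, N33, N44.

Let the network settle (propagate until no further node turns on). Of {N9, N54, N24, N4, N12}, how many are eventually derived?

5

N10 and N33 are on, so N54 fires (Gate 6).
Gate 7: N44 and N54 on → N9 on.
Gate 3: N54 and N9 on → N24 on.
Gate 5: N24 and N10 on → N4 on.
N26 and N4 are on, so N12 fires (Gate 4).
N9: reached.
N54: reached.
N24: reached.
N4: reached.
N12: reached.
All 5 are reached.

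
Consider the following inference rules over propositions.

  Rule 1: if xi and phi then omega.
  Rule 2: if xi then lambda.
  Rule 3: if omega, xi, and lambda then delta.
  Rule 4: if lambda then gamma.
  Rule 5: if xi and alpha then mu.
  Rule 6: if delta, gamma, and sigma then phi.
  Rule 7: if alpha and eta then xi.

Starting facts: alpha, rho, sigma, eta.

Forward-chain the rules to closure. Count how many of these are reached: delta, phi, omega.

0

delta would need omega, xi, and lambda (Rule 3), but omega is never established.
phi would need delta, gamma, and sigma (Rule 6), but delta is never established.
omega would need xi and phi (Rule 1), but phi is never established.
None of the 3 are reached.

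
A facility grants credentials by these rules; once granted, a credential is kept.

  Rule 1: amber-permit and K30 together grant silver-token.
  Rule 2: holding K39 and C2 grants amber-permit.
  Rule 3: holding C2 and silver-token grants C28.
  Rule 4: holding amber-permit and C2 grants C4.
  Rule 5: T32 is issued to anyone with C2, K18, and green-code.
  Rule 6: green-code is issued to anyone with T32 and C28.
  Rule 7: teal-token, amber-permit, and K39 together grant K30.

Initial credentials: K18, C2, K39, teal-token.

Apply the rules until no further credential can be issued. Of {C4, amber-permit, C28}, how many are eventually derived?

3

Holding K39 and C2 grants amber-permit (Rule 2).
Holding teal-token, amber-permit, and K39 grants K30 (Rule 7).
Holding amber-permit and C2 grants C4 (Rule 4).
Holding amber-permit and K30 grants silver-token (Rule 1).
Holding C2 and silver-token grants C28 (Rule 3).
C4: reached.
amber-permit: reached.
C28: reached.
All 3 are reached.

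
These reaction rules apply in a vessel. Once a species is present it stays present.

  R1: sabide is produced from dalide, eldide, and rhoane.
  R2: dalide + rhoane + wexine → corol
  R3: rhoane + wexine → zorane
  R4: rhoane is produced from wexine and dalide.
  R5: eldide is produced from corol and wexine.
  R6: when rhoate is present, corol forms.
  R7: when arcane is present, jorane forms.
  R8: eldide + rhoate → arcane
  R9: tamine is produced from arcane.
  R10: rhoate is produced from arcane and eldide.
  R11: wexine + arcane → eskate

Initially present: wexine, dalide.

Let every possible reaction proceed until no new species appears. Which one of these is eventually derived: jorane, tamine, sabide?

sabide

wexine and dalide present → rhoane forms (R4).
dalide, rhoane, and wexine present → corol forms (R2).
corol and wexine present → eldide forms (R5).
dalide, eldide, and rhoane present → sabide forms (R1).
tamine would need arcane (R9), but arcane never forms. jorane would need arcane (R7), but arcane never forms.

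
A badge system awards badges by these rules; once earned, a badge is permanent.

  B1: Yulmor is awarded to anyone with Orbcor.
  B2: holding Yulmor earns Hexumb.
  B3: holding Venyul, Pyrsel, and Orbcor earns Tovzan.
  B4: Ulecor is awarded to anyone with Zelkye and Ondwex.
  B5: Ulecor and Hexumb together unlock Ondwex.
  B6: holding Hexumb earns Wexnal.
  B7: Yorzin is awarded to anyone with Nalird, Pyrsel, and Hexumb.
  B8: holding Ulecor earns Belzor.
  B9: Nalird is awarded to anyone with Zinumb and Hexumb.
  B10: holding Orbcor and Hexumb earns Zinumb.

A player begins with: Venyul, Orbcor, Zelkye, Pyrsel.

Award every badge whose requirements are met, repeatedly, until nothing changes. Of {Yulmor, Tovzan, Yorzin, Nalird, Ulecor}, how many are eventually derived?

With Venyul, Pyrsel, and Orbcor, Tovzan is earned (B3).
With Orbcor, Yulmor is earned (B1).
With Yulmor, Hexumb is earned (B2).
With Orbcor and Hexumb, Zinumb is earned (B10).
With Zinumb and Hexumb, Nalird is earned (B9).
With Nalird, Pyrsel, and Hexumb, Yorzin is earned (B7).
Yulmor: reached.
Tovzan: reached.
Yorzin: reached.
Nalird: reached.
Ulecor would need Zelkye and Ondwex (B4), but Ondwex is never earned.
Reached: Yulmor, Tovzan, Yorzin, and Nalird — 4 of the 5.

4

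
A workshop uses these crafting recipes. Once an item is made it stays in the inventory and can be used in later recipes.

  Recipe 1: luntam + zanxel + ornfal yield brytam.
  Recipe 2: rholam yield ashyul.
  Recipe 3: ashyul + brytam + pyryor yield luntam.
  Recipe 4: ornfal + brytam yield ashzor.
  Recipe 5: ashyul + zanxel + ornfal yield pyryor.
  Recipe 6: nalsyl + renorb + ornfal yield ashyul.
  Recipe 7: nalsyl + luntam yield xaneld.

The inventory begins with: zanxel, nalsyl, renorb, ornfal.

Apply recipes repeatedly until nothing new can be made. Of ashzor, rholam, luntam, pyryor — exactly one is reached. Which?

pyryor

Using Recipe 6, nalsyl, renorb, and ornfal make ashyul.
Using Recipe 5, ashyul, zanxel, and ornfal make pyryor.
ashzor would need ornfal and brytam (Recipe 4), but brytam is never obtained. No rule produces rholam, and it is not given. luntam would need ashyul, brytam, and pyryor (Recipe 3), but brytam is never obtained.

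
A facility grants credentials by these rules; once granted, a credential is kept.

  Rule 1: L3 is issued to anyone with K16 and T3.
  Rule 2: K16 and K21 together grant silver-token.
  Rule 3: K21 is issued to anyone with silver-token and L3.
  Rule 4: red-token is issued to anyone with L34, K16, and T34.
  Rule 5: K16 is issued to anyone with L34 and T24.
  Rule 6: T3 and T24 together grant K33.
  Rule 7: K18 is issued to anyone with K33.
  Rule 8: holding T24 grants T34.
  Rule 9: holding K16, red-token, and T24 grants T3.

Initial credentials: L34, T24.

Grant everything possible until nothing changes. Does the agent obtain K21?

No

K21 would need silver-token and L3 (Rule 3), but silver-token is never granted.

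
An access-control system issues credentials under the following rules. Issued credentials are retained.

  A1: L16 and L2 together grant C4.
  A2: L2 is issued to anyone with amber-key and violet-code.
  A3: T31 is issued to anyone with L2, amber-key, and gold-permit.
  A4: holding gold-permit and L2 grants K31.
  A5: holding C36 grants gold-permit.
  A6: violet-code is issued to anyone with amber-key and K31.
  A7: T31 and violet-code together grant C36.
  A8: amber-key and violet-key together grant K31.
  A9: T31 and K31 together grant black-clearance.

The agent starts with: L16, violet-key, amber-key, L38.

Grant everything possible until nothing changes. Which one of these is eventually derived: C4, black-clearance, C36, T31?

C4

Holding amber-key and violet-key grants K31 (A8).
Holding amber-key and K31 grants violet-code (A6).
Holding amber-key and violet-code grants L2 (A2).
Holding L16 and L2 grants C4 (A1).
T31 would need L2, amber-key, and gold-permit (A3), but gold-permit is never granted. C36 would need T31 and violet-code (A7), but T31 is never granted. black-clearance would need T31 and K31 (A9), but T31 is never granted.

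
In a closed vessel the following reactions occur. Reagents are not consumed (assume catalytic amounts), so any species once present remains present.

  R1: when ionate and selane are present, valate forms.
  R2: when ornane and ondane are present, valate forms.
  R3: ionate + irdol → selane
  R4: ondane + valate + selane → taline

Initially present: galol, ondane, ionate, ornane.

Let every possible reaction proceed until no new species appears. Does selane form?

selane would need ionate and irdol (R3), but irdol never forms.

No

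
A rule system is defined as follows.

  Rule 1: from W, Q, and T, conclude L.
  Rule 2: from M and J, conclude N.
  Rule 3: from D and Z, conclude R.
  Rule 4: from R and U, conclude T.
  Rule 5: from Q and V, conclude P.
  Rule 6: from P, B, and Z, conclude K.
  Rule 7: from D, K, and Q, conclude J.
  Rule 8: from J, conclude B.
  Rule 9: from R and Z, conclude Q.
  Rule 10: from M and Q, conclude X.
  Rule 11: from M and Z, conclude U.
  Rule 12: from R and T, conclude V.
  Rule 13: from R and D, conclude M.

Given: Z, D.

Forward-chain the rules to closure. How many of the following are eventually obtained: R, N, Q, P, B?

From D and Z, Rule 3 gives R.
R and D hold, so M follows (Rule 13).
R and Z hold, so Q follows (Rule 9).
From M and Z, Rule 11 gives U.
From R and U, Rule 4 gives T.
From R and T, Rule 12 gives V.
From Q and V, Rule 5 gives P.
R: reached.
N would need M and J (Rule 2), but J is never established.
Q: reached.
P: reached.
B would need J (Rule 8), but J is never established.
Reached: R, Q, and P — 3 of the 5.

3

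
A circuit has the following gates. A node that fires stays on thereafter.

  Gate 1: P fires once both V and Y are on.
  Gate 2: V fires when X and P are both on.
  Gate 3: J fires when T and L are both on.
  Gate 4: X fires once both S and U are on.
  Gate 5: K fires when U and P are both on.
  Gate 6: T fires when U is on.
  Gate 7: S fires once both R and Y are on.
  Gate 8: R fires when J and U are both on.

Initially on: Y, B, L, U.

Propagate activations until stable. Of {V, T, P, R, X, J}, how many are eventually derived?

4

U is on, so T fires (Gate 6).
T and L are on, so J fires (Gate 3).
Gate 8: J and U on → R on.
R and Y are on, so S fires (Gate 7).
S and U are on, so X fires (Gate 4).
V would need X and P (Gate 2), but P never turns on.
T: reached.
P would need V and Y (Gate 1), but V never turns on.
R: reached.
X: reached.
J: reached.
Reached: T, R, X, and J — 4 of the 6.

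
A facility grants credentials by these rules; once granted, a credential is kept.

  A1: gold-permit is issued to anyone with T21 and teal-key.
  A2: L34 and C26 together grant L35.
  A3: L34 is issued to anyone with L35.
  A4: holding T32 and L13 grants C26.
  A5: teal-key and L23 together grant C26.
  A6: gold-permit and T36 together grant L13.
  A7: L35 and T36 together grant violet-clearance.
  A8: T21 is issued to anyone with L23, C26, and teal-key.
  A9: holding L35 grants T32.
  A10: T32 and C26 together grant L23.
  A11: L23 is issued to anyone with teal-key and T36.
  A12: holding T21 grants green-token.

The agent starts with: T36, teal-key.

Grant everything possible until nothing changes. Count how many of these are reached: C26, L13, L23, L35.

Holding teal-key and T36 grants L23 (A11).
Holding teal-key and L23 grants C26 (A5).
Holding L23, C26, and teal-key grants T21 (A8).
Holding T21 and teal-key grants gold-permit (A1).
Holding gold-permit and T36 grants L13 (A6).
C26: reached.
L13: reached.
L23: reached.
L35 would need L34 and C26 (A2), but L34 is never granted.
Reached: C26, L13, and L23 — 3 of the 4.

3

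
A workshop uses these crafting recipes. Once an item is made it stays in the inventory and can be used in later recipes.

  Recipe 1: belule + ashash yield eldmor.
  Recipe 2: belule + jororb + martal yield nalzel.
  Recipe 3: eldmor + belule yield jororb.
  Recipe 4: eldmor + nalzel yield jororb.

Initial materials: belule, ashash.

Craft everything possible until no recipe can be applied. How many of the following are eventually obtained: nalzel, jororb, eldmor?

Using Recipe 1, belule and ashash make eldmor.
eldmor + belule → jororb (Recipe 3).
nalzel would need belule, jororb, and martal (Recipe 2), but martal is never obtained.
jororb: reached.
eldmor: reached.
Reached: jororb and eldmor — 2 of the 3.

2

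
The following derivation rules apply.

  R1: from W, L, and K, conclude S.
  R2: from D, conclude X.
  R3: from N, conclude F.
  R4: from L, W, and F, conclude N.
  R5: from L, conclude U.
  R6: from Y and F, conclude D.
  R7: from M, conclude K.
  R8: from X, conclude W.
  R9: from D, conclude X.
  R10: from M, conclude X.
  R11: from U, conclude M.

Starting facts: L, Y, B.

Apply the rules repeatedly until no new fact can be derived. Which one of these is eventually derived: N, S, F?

S

From L, R5 gives U.
From U, R11 gives M.
M holds, so X follows (R10).
From M, R7 gives K.
X holds, so W follows (R8).
From W, L, and K, R1 gives S.
F would need N (R3), but N is never established. N would need L, W, and F (R4), but F is never established.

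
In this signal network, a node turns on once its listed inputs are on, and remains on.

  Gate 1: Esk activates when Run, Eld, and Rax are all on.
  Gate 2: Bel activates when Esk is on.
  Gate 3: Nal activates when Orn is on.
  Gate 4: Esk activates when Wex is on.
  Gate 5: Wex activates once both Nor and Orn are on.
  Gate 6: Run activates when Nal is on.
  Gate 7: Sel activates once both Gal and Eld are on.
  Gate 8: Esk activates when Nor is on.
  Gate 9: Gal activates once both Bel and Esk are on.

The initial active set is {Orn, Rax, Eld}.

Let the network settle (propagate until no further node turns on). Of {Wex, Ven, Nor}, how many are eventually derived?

Wex would need Nor and Orn (Gate 5), but Nor never turns on.
No rule produces Ven, and it is not given.
No rule produces Nor, and it is not given.
None of the 3 are reached.

0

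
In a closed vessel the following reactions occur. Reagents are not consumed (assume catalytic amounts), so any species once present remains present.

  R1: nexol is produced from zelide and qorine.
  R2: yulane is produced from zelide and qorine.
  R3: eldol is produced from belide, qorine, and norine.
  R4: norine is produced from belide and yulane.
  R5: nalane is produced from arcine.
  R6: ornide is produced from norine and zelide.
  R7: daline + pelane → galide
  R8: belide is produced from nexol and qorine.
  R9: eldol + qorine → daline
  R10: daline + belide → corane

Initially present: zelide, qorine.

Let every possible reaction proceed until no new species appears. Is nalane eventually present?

No

nalane would need arcine (R5), but arcine never forms.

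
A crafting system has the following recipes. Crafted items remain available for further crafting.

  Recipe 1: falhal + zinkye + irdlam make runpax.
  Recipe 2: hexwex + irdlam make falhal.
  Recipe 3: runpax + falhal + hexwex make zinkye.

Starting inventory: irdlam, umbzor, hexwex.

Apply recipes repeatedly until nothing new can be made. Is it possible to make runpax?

No

runpax would need falhal, zinkye, and irdlam (Recipe 1), but zinkye is never obtained.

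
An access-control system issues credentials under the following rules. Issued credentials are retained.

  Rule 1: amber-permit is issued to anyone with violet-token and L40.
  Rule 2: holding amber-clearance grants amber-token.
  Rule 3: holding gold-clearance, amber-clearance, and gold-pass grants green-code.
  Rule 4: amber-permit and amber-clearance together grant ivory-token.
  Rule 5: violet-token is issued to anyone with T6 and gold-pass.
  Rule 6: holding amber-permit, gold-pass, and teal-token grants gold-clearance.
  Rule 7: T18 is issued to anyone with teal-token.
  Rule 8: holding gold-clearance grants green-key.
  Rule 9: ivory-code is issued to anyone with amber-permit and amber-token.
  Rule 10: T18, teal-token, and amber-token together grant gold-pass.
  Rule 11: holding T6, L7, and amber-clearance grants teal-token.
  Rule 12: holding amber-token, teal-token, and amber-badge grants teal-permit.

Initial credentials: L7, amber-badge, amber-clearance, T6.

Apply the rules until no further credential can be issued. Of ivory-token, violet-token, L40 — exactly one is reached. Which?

Holding T6, L7, and amber-clearance grants teal-token (Rule 11).
Holding amber-clearance grants amber-token (Rule 2).
Holding teal-token grants T18 (Rule 7).
Holding T18, teal-token, and amber-token grants gold-pass (Rule 10).
Holding T6 and gold-pass grants violet-token (Rule 5).
ivory-token would need amber-permit and amber-clearance (Rule 4), but amber-permit is never granted. No rule produces L40, and it is not given.

violet-token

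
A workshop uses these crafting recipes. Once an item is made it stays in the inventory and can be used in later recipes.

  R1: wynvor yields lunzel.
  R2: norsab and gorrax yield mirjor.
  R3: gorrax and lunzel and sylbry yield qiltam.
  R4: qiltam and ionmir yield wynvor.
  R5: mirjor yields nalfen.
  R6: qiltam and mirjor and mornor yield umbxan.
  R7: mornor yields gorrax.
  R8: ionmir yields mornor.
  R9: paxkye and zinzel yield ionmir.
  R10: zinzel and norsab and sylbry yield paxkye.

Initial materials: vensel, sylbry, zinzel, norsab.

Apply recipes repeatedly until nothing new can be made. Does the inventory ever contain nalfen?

Using R10, zinzel, norsab, and sylbry make paxkye.
Using R9, paxkye and zinzel make ionmir.
Using R8, ionmir makes mornor.
mornor → gorrax (R7).
Using R2, norsab and gorrax make mirjor.
Using R5, mirjor makes nalfen.

Yes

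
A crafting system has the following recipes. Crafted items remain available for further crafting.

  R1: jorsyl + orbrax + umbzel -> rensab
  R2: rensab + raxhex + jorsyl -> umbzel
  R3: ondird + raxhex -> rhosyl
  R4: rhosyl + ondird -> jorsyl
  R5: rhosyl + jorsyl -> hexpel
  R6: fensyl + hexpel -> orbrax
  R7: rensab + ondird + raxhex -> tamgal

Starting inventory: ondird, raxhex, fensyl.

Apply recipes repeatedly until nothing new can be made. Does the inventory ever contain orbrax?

Yes

Using R3, ondird and raxhex make rhosyl.
Using R4, rhosyl and ondird make jorsyl.
rhosyl + jorsyl -> hexpel (R5).
Using R6, fensyl and hexpel make orbrax.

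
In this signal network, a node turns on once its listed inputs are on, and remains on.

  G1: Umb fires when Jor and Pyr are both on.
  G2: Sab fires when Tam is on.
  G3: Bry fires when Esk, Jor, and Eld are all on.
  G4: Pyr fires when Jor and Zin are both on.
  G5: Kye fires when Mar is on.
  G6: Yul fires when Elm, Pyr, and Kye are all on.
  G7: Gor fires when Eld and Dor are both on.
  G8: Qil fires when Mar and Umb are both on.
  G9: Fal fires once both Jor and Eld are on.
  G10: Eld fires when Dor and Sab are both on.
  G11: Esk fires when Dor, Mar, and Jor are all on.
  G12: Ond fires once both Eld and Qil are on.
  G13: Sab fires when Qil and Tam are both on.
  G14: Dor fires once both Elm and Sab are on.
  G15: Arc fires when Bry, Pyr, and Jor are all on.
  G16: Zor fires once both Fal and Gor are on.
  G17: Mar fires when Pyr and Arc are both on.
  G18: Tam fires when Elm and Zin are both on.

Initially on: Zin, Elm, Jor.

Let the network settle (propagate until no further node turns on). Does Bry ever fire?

Bry would need Esk, Jor, and Eld (G3), but Esk never turns on.

No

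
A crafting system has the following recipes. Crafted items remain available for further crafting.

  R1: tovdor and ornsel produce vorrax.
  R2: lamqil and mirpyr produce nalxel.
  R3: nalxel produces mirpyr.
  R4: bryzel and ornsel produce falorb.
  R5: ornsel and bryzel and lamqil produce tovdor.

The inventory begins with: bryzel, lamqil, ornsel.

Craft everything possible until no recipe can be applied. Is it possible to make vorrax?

Using R5, ornsel, bryzel, and lamqil make tovdor.
tovdor and ornsel → vorrax (R1).

Yes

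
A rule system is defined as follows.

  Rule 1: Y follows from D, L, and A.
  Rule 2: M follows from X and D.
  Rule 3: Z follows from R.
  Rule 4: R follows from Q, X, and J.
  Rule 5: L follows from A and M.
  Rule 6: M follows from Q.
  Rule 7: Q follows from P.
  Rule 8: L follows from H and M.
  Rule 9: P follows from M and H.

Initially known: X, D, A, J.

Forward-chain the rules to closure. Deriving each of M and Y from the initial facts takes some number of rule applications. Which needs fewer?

M: From X and D, Rule 2 gives M. [1 rule application]
Y: From X and D, Rule 2 gives M. A and M hold, so L follows (Rule 5). From D, L, and A, Rule 1 gives Y. [3 rule applications]
M needs fewer.

M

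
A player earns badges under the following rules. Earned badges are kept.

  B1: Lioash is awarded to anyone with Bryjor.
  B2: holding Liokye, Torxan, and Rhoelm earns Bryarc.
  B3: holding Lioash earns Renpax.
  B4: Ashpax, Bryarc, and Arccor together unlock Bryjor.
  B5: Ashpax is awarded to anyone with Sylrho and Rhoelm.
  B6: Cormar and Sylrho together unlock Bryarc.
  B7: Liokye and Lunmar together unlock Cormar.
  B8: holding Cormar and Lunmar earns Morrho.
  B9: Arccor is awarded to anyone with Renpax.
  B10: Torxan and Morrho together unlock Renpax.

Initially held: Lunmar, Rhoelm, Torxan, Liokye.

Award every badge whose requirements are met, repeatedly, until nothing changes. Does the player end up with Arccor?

With Liokye and Lunmar, Cormar is earned (B7).
With Cormar and Lunmar, Morrho is earned (B8).
With Torxan and Morrho, Renpax is earned (B10).
With Renpax, Arccor is earned (B9).

Yes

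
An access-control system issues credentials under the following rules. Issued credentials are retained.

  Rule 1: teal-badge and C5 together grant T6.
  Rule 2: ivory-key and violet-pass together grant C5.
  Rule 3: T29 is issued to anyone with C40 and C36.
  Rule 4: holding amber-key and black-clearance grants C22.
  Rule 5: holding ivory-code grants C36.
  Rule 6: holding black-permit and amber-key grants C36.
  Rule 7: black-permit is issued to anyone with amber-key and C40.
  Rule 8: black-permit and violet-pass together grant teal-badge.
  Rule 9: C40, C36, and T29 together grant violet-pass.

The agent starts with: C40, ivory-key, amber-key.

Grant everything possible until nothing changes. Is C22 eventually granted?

No

C22 would need amber-key and black-clearance (Rule 4), but black-clearance is never granted.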